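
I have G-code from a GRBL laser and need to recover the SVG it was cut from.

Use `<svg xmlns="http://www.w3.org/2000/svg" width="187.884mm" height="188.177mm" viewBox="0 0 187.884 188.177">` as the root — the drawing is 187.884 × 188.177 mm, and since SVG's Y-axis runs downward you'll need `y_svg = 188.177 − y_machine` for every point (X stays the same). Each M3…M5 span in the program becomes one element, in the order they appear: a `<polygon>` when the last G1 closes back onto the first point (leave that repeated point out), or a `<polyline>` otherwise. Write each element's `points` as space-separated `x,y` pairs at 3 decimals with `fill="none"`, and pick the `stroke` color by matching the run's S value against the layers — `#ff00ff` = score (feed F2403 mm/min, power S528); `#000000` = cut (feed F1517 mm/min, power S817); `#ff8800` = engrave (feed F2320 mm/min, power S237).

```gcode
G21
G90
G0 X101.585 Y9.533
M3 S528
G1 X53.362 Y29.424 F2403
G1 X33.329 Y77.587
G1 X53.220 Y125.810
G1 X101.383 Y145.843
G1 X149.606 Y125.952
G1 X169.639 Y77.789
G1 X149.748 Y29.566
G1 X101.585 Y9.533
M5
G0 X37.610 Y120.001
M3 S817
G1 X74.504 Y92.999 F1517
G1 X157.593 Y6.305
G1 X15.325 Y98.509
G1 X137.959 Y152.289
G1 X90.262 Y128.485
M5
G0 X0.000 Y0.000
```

y_svg = 188.177 − y_m.

[1] S528→`#ff00ff` (score); closed run; points: 101.585,178.644 53.362,158.753 33.329,110.590 53.220,62.367 101.383,42.334 149.606,62.225 169.639,110.388 149.748,158.611

[2] S817→`#000000` (cut); open run; points: 37.610,68.176 74.504,95.178 157.593,181.872 15.325,89.668 137.959,35.888 90.262,59.692

<svg xmlns="http://www.w3.org/2000/svg" width="187.884mm" height="188.177mm" viewBox="0 0 187.884 188.177">
  <polygon points="101.585,178.644 53.362,158.753 33.329,110.590 53.220,62.367 101.383,42.334 149.606,62.225 169.639,110.388 149.748,158.611" fill="none" stroke="#ff00ff"/>
  <polyline points="37.610,68.176 74.504,95.178 157.593,181.872 15.325,89.668 137.959,35.888 90.262,59.692" fill="none" stroke="#000000"/>
</svg>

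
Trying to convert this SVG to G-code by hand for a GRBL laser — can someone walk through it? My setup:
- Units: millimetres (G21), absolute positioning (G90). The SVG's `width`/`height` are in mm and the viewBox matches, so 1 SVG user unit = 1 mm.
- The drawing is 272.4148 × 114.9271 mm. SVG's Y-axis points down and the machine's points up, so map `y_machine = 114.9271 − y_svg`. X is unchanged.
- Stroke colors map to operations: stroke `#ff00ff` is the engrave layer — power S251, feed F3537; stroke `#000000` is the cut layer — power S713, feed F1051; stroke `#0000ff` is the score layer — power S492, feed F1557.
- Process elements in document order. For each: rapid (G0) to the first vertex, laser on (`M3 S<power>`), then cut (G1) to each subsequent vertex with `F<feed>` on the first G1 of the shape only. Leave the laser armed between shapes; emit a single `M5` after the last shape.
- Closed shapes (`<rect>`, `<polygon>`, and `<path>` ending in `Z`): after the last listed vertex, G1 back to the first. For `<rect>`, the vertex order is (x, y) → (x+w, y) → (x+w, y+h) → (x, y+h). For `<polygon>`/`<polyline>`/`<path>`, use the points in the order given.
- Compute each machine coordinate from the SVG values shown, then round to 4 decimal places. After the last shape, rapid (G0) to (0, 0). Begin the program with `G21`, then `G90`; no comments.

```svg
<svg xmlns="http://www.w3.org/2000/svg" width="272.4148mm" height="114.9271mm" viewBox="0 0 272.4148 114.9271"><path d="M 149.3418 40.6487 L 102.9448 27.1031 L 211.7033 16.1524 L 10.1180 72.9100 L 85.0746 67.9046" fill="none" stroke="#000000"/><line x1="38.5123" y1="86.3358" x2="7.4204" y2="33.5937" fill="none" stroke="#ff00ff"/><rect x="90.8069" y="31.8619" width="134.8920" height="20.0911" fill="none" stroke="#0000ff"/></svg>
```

viewBox `0 0 272.4148 114.9271` with mm width/height → 1 unit = 1 mm. Flip: y_m = 114.9271 − y_svg.

**Shape 1** — `<path>` open polyline, stroke `#000000` → cut (S713, F1051). Machine vertices: (149.3418,74.2784) → (102.9448,87.8240) → (211.7033,98.7747) → (10.1180,42.0171) → (85.0746,47.0225). Open path.

**Shape 2** — `<line>` line segment, stroke `#ff00ff` → engrave (S251, F3537). Machine vertices: (38.5123,28.5913) → (7.4204,81.3334). Open path.

**Shape 3** — `<rect>` rectangle, stroke `#0000ff` → score (S492, F1557). Machine vertices: (90.8069,83.0652) → (225.6989,83.0652) → (225.6989,62.9741) → (90.8069,62.9741) → (90.8069,83.0652). Closed: final G1 returns to the first vertex.

G21
G90
G0 X149.3418 Y74.2784
M3 S713
G1 X102.9448 Y87.8240 F1051
G1 X211.7033 Y98.7747
G1 X10.1180 Y42.0171
G1 X85.0746 Y47.0225
G0 X38.5123 Y28.5913
M3 S251
G1 X7.4204 Y81.3334 F3537
G0 X90.8069 Y83.0652
M3 S492
G1 X225.6989 Y83.0652 F1557
G1 X225.6989 Y62.9741
G1 X90.8069 Y62.9741
G1 X90.8069 Y83.0652
M5
G0 X0.0000 Y0.0000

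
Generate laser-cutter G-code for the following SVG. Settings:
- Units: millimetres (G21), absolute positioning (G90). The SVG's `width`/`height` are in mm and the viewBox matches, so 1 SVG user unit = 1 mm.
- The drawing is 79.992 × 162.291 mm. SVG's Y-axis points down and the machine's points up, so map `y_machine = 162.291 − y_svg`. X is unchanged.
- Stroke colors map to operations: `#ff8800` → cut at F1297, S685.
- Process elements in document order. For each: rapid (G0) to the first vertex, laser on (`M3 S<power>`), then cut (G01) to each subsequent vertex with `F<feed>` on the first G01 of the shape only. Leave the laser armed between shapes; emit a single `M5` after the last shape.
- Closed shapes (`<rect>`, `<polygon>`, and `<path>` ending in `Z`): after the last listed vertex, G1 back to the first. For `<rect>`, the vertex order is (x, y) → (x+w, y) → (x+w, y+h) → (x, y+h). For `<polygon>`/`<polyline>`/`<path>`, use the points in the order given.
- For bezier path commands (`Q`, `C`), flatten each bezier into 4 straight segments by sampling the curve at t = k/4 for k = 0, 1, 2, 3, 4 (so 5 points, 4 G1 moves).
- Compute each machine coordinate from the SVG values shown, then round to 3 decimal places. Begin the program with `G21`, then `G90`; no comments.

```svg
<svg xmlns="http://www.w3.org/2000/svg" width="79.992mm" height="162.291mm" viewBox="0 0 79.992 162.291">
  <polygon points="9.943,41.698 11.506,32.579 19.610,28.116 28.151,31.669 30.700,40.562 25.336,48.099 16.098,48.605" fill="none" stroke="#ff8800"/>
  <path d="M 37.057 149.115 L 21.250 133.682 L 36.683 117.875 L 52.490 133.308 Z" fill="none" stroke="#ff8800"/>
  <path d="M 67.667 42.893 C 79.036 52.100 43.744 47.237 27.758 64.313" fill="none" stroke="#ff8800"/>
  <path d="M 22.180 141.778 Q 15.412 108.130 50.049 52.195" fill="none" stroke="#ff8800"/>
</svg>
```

Since the viewBox matches the mm dimensions, user units are millimetres directly. The only transform is the Y-flip y_m = 162.291 − y_svg.

Shape 1 is a regular polygon drawn with `<polygon>`. Its stroke #ff8800 means cut at S685, F1297. After flipping Y the toolpath is (9.943,120.593) → (11.506,129.712) → (19.610,134.175) → (28.151,130.622) → (30.700,121.729) → (25.336,114.192) → (16.098,113.686) → (9.943,120.593), returning to the start.

Shape 2 is a regular polygon drawn with `<path>`. Its stroke #ff8800 means cut at S685, F1297. After flipping Y the toolpath is (37.057,13.176) → (21.250,28.609) → (36.683,44.416) → (52.490,28.983) → (37.057,13.176), returning to the start.

Shape 3 is a cubic bezier drawn with `<path>`. Its stroke #ff8800 means cut at S685, F1297. After flipping Y the toolpath is (67.667,119.398) → (68.476,114.568) → (57.971,111.639) → (42.337,107.234) → (27.758,97.978).

Shape 4 is a quadratic bezier drawn with `<path>`. Its stroke #ff8800 means cut at S685, F1297. After flipping Y the toolpath is (22.180,20.513) → (21.384,38.730) → (25.763,59.733) → (35.318,83.521) → (50.049,110.096).

G21
G90
G0 X9.943 Y120.593
M3 S685
G01 X11.506 Y129.712 F1297
G01 X19.610 Y134.175
G01 X28.151 Y130.622
G01 X30.700 Y121.729
G01 X25.336 Y114.192
G01 X16.098 Y113.686
G01 X9.943 Y120.593
G0 X37.057 Y13.176
M3 S685
G01 X21.250 Y28.609 F1297
G01 X36.683 Y44.416
G01 X52.490 Y28.983
G01 X37.057 Y13.176
G0 X67.667 Y119.398
M3 S685
G01 X68.476 Y114.568 F1297
G01 X57.971 Y111.639
G01 X42.337 Y107.234
G01 X27.758 Y97.978
G0 X22.180 Y20.513
M3 S685
G01 X21.384 Y38.730 F1297
G01 X25.763 Y59.733
G01 X35.318 Y83.521
G01 X50.049 Y110.096
M5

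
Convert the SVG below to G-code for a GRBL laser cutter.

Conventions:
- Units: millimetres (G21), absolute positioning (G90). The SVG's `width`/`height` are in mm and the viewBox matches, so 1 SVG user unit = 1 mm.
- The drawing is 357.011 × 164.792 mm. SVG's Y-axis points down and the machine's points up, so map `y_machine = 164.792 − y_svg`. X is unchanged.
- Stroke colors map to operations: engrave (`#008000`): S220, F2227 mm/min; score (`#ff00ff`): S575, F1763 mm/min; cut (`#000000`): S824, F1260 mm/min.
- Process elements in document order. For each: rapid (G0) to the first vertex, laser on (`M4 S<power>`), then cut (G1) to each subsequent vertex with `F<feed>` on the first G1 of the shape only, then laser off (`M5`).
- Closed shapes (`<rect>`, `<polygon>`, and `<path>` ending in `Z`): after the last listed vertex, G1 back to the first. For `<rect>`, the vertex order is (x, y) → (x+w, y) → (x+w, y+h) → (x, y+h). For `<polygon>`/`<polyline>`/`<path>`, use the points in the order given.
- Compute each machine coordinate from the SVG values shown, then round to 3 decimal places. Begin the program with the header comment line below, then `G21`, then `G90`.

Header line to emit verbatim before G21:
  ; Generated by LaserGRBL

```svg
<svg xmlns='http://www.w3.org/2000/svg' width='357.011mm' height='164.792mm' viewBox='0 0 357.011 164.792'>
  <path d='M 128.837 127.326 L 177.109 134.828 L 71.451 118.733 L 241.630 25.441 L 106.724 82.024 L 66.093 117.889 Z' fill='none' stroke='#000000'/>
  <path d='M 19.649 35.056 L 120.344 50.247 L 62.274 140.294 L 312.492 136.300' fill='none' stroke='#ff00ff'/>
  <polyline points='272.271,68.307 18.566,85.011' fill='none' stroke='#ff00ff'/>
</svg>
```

; Generated by LaserGRBL
G21
G90
G0 X128.837 Y37.466
M4 S824
G1 X177.109 Y29.964 F1260
G1 X71.451 Y46.059
G1 X241.630 Y139.351
G1 X106.724 Y82.768
G1 X66.093 Y46.903
G1 X128.837 Y37.466
M5
G0 X19.649 Y129.736
M4 S575
G1 X120.344 Y114.545 F1763
G1 X62.274 Y24.498
G1 X312.492 Y28.492
M5
G0 X272.271 Y96.485
M4 S575
G1 X18.566 Y79.781 F1763
M5

1 u = 1 mm; y_m = 164.792 − y.

[1] `<path>` closed polygon, #000000→cut S824 F1260: (128.837,37.466) → (177.109,29.964) → (71.451,46.059) → (241.630,139.351) → (106.724,82.768) → (66.093,46.903) → (128.837,37.466) (closed)

[2] `<path>` open polyline, #ff00ff→score S575 F1763: (19.649,129.736) → (120.344,114.545) → (62.274,24.498) → (312.492,28.492)

[3] `<polyline>` line segment, #ff00ff→score S575 F1763: (272.271,96.485) → (18.566,79.781)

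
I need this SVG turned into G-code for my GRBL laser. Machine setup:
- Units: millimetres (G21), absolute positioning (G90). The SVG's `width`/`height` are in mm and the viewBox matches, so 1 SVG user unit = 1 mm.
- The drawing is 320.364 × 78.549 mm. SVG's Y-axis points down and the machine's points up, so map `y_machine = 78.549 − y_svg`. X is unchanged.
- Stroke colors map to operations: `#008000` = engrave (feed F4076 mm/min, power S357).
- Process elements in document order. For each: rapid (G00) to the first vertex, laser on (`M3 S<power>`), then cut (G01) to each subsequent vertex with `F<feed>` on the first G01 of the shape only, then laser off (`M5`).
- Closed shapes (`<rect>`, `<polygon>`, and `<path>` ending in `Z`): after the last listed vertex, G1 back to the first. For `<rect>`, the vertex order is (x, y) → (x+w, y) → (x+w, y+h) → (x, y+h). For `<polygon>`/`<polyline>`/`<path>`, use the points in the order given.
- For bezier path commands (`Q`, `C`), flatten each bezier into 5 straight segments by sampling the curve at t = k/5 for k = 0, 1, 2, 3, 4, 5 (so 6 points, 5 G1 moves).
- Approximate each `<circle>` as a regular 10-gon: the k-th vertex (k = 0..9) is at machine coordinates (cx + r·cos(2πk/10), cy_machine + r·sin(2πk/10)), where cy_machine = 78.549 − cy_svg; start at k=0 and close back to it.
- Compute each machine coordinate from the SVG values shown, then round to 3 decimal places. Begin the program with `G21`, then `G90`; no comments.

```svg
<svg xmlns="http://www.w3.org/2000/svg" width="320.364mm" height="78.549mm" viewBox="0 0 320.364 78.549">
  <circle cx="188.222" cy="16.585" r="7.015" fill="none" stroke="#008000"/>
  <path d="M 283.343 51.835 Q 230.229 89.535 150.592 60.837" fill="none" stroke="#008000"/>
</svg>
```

G21
G90
G00 X195.237 Y61.964
M3 S357
G01 X193.897 Y66.087 F4076
G01 X190.390 Y68.636
G01 X186.054 Y68.636
G01 X182.547 Y66.087
G01 X181.207 Y61.964
G01 X182.547 Y57.841
G01 X186.054 Y55.292
G01 X190.390 Y55.292
G01 X193.897 Y57.841
G01 X195.237 Y61.964
M5
G00 X283.343 Y26.714
M3 S357
G01 X261.036 Y14.290 F4076
G01 X236.608 Y7.178
G01 X210.058 Y5.377
G01 X181.386 Y8.889
G01 X150.592 Y17.712
M5

1 u = 1 mm; y_m = 78.549 − y.

[1] `<circle>` circle, #008000→engrave S357 F4076: (195.237,61.964) → (193.897,66.087) → (190.390,68.636) → (186.054,68.636) → (182.547,66.087) → (181.207,61.964) → (182.547,57.841) → (186.054,55.292) → (190.390,55.292) → (193.897,57.841) → (195.237,61.964) (closed)

[2] `<path>` quadratic bezier, #008000→engrave S357 F4076: (283.343,26.714) → (261.036,14.290) → (236.608,7.178) → (210.058,5.377) → (181.386,8.889) → (150.592,17.712)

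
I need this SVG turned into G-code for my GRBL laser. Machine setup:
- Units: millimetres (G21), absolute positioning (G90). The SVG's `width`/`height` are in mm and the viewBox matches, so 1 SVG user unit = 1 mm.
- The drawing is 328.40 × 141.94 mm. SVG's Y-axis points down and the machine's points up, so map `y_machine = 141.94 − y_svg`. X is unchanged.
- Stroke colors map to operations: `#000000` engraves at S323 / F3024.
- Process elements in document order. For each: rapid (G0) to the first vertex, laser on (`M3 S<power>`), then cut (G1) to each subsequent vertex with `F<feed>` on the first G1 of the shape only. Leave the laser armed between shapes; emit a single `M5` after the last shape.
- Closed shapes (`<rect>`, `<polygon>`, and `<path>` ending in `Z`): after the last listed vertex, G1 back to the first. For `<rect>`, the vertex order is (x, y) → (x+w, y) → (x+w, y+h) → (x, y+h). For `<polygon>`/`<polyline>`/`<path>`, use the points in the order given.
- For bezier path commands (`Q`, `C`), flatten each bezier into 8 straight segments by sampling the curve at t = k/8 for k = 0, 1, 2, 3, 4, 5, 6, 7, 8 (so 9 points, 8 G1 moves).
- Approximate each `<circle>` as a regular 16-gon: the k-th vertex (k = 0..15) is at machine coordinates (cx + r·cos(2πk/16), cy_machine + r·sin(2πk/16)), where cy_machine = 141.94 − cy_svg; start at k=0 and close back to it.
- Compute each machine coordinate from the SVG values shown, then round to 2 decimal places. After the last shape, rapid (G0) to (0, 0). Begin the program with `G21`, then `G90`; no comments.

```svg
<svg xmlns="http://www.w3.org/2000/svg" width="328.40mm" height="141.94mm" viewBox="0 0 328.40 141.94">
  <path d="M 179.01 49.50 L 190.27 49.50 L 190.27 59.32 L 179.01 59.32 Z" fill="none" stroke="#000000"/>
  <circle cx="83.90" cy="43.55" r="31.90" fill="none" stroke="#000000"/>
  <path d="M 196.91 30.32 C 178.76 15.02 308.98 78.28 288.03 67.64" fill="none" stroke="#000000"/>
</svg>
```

viewBox `0 0 328.40 141.94` with mm width/height → 1 unit = 1 mm. Flip: y_m = 141.94 − y_svg.

**Shape 1** — `<path>` rectangle, stroke `#000000` → engrave (S323, F3024). Machine vertices: (179.01,92.44) → (190.27,92.44) → (190.27,82.62) → (179.01,82.62) → (179.01,92.44). Closed: final G1 returns to the first vertex.

**Shape 2** — `<circle>` circle, stroke `#000000` → engrave (S323, F3024). Machine vertices: (115.80,98.39) → (113.37,110.60) → (106.46,120.95) → (96.11,127.86) → (83.90,130.29) → (71.69,127.86) → (61.34,120.95) → (54.43,110.60) → (52.00,98.39) → (54.43,86.18) → (61.34,75.83) → (71.69,68.92) → (83.90,66.49) → (96.11,68.92) → (106.46,75.83) → (113.37,86.18) → (115.80,98.39). Closed: final G1 returns to the first vertex.

**Shape 3** — `<path>` cubic bezier, stroke `#000000` → engrave (S323, F3024). Control points (SVG): P0=(196.91,30.32), P1=(178.76,15.02), P2=(308.98,78.28), P3=(288.03,67.64); sampled at t=k/8. Machine vertices: (196.91,111.62) → (196.47,113.97) → (206.44,110.75) → (223.29,103.73) → (243.52,94.71) → (263.62,85.47) → (280.08,77.79) → (289.39,73.48) → (288.03,74.30). Open path.

G21
G90
G0 X179.01 Y92.44
M3 S323
G1 X190.27 Y92.44 F3024
G1 X190.27 Y82.62
G1 X179.01 Y82.62
G1 X179.01 Y92.44
G0 X115.80 Y98.39
M3 S323
G1 X113.37 Y110.60 F3024
G1 X106.46 Y120.95
G1 X96.11 Y127.86
G1 X83.90 Y130.29
G1 X71.69 Y127.86
G1 X61.34 Y120.95
G1 X54.43 Y110.60
G1 X52.00 Y98.39
G1 X54.43 Y86.18
G1 X61.34 Y75.83
G1 X71.69 Y68.92
G1 X83.90 Y66.49
G1 X96.11 Y68.92
G1 X106.46 Y75.83
G1 X113.37 Y86.18
G1 X115.80 Y98.39
G0 X196.91 Y111.62
M3 S323
G1 X196.47 Y113.97 F3024
G1 X206.44 Y110.75
G1 X223.29 Y103.73
G1 X243.52 Y94.71
G1 X263.62 Y85.47
G1 X280.08 Y77.79
G1 X289.39 Y73.48
G1 X288.03 Y74.30
M5
G0 X0.00 Y0.00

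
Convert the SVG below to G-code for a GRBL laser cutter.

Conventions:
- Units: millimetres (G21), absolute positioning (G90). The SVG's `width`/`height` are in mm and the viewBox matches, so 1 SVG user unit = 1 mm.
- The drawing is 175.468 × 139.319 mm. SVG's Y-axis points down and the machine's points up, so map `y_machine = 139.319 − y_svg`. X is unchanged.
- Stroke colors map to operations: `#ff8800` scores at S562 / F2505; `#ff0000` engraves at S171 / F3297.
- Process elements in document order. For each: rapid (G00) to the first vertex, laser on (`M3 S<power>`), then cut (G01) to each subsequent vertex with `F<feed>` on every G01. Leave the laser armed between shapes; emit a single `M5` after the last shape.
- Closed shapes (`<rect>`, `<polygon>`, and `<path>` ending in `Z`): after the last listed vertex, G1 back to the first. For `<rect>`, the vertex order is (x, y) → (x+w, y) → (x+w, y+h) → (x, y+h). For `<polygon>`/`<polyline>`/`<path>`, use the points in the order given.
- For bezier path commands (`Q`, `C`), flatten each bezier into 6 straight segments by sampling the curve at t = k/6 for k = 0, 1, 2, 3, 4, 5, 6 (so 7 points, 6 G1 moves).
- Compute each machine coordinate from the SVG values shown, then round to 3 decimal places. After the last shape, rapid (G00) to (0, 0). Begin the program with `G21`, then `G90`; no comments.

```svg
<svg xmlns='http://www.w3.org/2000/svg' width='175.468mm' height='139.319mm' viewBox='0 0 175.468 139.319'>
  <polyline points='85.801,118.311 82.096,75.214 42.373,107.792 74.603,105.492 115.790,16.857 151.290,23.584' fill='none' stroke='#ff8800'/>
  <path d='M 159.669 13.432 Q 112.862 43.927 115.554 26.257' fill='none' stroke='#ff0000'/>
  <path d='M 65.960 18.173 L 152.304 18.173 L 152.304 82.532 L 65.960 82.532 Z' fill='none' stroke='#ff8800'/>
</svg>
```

viewBox `0 0 175.468 139.319` with mm width/height → 1 unit = 1 mm. Flip: y_m = 139.319 − y_svg.

**Shape 1** — `<polyline>` open polyline, stroke `#ff8800` → score (S562, F2505). Machine vertices: (85.801,21.008) → (82.096,64.105) → (42.373,31.527) → (74.603,33.827) → (115.790,122.462) → (151.290,115.735). Open path.

**Shape 2** — `<path>` quadratic bezier, stroke `#ff0000` → engrave (S171, F3297). Control points (SVG): P0=(159.669,13.432), P1=(112.862,43.927), P2=(115.554,26.257); sampled at t=k/6. Machine vertices: (159.669,125.887) → (145.442,117.060) → (133.964,110.909) → (125.237,107.433) → (119.259,106.634) → (116.032,108.510) → (115.554,113.062). Open path.

**Shape 3** — `<path>` rectangle, stroke `#ff8800` → score (S562, F2505). Machine vertices: (65.960,121.146) → (152.304,121.146) → (152.304,56.787) → (65.960,56.787) → (65.960,121.146). Closed: final G1 returns to the first vertex.

G21
G90
G00 X85.801 Y21.008
M3 S562
G01 X82.096 Y64.105 F2505
G01 X42.373 Y31.527 F2505
G01 X74.603 Y33.827 F2505
G01 X115.790 Y122.462 F2505
G01 X151.290 Y115.735 F2505
G00 X159.669 Y125.887
M3 S171
G01 X145.442 Y117.060 F3297
G01 X133.964 Y110.909 F3297
G01 X125.237 Y107.433 F3297
G01 X119.259 Y106.634 F3297
G01 X116.032 Y108.510 F3297
G01 X115.554 Y113.062 F3297
G00 X65.960 Y121.146
M3 S562
G01 X152.304 Y121.146 F2505
G01 X152.304 Y56.787 F2505
G01 X65.960 Y56.787 F2505
G01 X65.960 Y121.146 F2505
M5
G00 X0.000 Y0.000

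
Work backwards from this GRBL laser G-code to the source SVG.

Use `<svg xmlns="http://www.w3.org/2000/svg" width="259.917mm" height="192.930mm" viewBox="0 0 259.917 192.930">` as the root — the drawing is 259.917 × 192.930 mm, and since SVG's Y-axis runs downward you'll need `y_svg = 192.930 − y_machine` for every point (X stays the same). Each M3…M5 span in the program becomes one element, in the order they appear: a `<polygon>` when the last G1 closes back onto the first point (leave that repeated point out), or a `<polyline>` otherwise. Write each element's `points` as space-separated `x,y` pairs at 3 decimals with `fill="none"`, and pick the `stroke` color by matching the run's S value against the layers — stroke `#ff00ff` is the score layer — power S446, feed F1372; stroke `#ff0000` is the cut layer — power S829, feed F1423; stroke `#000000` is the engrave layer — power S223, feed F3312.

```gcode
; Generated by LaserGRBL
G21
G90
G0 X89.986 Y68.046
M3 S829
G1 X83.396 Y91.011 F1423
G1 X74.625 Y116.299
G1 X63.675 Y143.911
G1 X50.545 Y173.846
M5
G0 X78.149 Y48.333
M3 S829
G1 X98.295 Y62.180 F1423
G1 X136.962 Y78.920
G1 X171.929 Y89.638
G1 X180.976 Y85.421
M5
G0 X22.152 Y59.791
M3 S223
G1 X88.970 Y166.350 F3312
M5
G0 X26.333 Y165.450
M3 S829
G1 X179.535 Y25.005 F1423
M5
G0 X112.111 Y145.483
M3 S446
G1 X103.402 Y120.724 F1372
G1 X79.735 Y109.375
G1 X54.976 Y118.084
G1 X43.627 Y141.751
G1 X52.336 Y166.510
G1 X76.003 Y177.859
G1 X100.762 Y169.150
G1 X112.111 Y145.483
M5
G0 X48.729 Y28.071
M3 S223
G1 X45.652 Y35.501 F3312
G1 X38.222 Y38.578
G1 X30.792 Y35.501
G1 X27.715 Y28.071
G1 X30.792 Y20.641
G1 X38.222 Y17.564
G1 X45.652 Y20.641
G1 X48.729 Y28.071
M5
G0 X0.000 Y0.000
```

<svg xmlns="http://www.w3.org/2000/svg" width="259.917mm" height="192.930mm" viewBox="0 0 259.917 192.930">
  <polyline points="89.986,124.884 83.396,101.919 74.625,76.631 63.675,49.019 50.545,19.084" fill="none" stroke="#ff0000"/>
  <polyline points="78.149,144.597 98.295,130.750 136.962,114.010 171.929,103.292 180.976,107.509" fill="none" stroke="#ff0000"/>
  <polyline points="22.152,133.139 88.970,26.580" fill="none" stroke="#000000"/>
  <polyline points="26.333,27.480 179.535,167.925" fill="none" stroke="#ff0000"/>
  <polygon points="112.111,47.447 103.402,72.206 79.735,83.555 54.976,74.846 43.627,51.179 52.336,26.420 76.003,15.071 100.762,23.780" fill="none" stroke="#ff00ff"/>
  <polygon points="48.729,164.859 45.652,157.429 38.222,154.352 30.792,157.429 27.715,164.859 30.792,172.289 38.222,175.366 45.652,172.289" fill="none" stroke="#000000"/>
</svg>

y_svg = 192.930 − y_m.

[1] S829→`#ff0000` (cut); open run; points: 89.986,124.884 83.396,101.919 74.625,76.631 63.675,49.019 50.545,19.084

[2] S829→`#ff0000` (cut); open run; points: 78.149,144.597 98.295,130.750 136.962,114.010 171.929,103.292 180.976,107.509

[3] S223→`#000000` (engrave); open run; points: 22.152,133.139 88.970,26.580

[4] S829→`#ff0000` (cut); open run; points: 26.333,27.480 179.535,167.925

[5] S446→`#ff00ff` (score); closed run; points: 112.111,47.447 103.402,72.206 79.735,83.555 54.976,74.846 43.627,51.179 52.336,26.420 76.003,15.071 100.762,23.780

[6] S223→`#000000` (engrave); closed run; points: 48.729,164.859 45.652,157.429 38.222,154.352 30.792,157.429 27.715,164.859 30.792,172.289 38.222,175.366 45.652,172.289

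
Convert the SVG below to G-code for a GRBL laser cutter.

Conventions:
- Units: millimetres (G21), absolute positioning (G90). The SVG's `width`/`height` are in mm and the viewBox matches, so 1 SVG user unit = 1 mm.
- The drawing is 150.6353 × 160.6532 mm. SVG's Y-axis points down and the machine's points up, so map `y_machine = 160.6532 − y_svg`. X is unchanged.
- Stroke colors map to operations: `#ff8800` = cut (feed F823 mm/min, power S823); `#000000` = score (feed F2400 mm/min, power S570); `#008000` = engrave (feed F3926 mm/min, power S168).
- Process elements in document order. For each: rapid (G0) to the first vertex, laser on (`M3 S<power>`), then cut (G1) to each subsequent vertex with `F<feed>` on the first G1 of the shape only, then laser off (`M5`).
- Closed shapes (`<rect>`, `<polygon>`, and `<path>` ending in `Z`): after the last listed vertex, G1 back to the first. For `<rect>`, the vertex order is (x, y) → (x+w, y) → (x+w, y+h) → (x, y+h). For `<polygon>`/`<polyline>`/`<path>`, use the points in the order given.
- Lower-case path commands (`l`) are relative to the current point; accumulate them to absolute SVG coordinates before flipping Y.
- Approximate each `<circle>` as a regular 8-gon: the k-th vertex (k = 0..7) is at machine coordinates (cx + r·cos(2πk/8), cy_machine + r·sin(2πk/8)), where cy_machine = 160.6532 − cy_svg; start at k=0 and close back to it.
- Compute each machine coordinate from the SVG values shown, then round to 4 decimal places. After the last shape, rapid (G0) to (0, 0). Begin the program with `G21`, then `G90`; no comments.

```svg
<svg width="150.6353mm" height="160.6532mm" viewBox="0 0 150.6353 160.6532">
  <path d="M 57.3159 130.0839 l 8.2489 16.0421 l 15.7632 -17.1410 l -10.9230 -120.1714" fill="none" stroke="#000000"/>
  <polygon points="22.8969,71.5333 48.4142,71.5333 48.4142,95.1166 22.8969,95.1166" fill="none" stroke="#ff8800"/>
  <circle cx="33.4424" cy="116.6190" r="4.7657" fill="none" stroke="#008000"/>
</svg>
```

1 u = 1 mm; y_m = 160.6532 − y.

[1] `<path>` open polyline, #000000→score S570 F2400: (57.3159,30.5693) → (65.5648,14.5272) → (81.3280,31.6682) → (70.4050,151.8396)

[2] `<polygon>` rectangle, #ff8800→cut S823 F823: (22.8969,89.1199) → (48.4142,89.1199) → (48.4142,65.5366) → (22.8969,65.5366) → (22.8969,89.1199) (closed)

[3] `<circle>` circle, #008000→engrave S168 F3926: (38.2081,44.0342) → (36.8123,47.4041) → (33.4424,48.7999) → (30.0725,47.4041) → (28.6767,44.0342) → (30.0725,40.6643) → (33.4424,39.2685) → (36.8123,40.6643) → (38.2081,44.0342) (closed)

G21
G90
G0 X57.3159 Y30.5693
M3 S570
G1 X65.5648 Y14.5272 F2400
G1 X81.3280 Y31.6682
G1 X70.4050 Y151.8396
M5
G0 X22.8969 Y89.1199
M3 S823
G1 X48.4142 Y89.1199 F823
G1 X48.4142 Y65.5366
G1 X22.8969 Y65.5366
G1 X22.8969 Y89.1199
M5
G0 X38.2081 Y44.0342
M3 S168
G1 X36.8123 Y47.4041 F3926
G1 X33.4424 Y48.7999
G1 X30.0725 Y47.4041
G1 X28.6767 Y44.0342
G1 X30.0725 Y40.6643
G1 X33.4424 Y39.2685
G1 X36.8123 Y40.6643
G1 X38.2081 Y44.0342
M5
G0 X0.0000 Y0.0000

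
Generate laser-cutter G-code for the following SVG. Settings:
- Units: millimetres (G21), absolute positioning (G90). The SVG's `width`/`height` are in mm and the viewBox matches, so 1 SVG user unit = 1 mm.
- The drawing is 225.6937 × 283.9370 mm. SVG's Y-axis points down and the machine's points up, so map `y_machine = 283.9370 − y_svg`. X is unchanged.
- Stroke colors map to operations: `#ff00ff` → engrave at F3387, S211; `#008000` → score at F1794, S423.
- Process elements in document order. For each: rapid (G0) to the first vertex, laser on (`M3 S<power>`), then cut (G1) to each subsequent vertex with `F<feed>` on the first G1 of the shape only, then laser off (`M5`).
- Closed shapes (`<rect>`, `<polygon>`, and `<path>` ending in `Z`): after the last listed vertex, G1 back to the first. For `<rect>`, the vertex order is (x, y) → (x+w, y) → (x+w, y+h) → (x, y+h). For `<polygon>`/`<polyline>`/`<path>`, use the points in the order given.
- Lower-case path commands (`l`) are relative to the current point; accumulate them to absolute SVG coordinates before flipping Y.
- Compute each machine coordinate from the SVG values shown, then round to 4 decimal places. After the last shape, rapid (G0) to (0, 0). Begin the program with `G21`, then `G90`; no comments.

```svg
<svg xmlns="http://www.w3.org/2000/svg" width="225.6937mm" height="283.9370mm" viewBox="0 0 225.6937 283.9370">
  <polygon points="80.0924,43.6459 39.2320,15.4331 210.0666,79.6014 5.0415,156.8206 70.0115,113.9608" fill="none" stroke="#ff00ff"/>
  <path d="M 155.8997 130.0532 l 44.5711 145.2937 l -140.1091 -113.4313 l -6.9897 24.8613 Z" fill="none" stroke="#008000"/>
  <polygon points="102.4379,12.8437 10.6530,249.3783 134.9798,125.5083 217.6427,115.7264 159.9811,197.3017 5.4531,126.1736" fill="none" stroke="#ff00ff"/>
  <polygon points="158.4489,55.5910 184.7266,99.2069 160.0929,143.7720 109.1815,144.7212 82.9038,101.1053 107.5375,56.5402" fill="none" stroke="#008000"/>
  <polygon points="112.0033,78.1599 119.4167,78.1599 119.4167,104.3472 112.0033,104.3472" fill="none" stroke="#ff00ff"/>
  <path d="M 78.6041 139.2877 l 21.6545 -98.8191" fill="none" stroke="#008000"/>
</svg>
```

G21
G90
G0 X80.0924 Y240.2911
M3 S211
G1 X39.2320 Y268.5039 F3387
G1 X210.0666 Y204.3356
G1 X5.0415 Y127.1164
G1 X70.0115 Y169.9762
G1 X80.0924 Y240.2911
M5
G0 X155.8997 Y153.8838
M3 S423
G1 X200.4708 Y8.5901 F1794
G1 X60.3617 Y122.0214
G1 X53.3720 Y97.1601
G1 X155.8997 Y153.8838
M5
G0 X102.4379 Y271.0933
M3 S211
G1 X10.6530 Y34.5587 F3387
G1 X134.9798 Y158.4287
G1 X217.6427 Y168.2106
G1 X159.9811 Y86.6353
G1 X5.4531 Y157.7634
G1 X102.4379 Y271.0933
M5
G0 X158.4489 Y228.3460
M3 S423
G1 X184.7266 Y184.7301 F1794
G1 X160.0929 Y140.1650
G1 X109.1815 Y139.2158
G1 X82.9038 Y182.8317
G1 X107.5375 Y227.3968
G1 X158.4489 Y228.3460
M5
G0 X112.0033 Y205.7771
M3 S211
G1 X119.4167 Y205.7771 F3387
G1 X119.4167 Y179.5898
G1 X112.0033 Y179.5898
G1 X112.0033 Y205.7771
M5
G0 X78.6041 Y144.6493
M3 S423
G1 X100.2586 Y243.4684 F1794
M5
G0 X0.0000 Y0.0000

viewBox `0 0 225.6937 283.9370` with mm width/height → 1 unit = 1 mm. Flip: y_m = 283.9370 − y_svg.

**Shape 1** — `<polygon>` closed polygon, stroke `#ff00ff` → engrave (S211, F3387). Machine vertices: (80.0924,240.2911) → (39.2320,268.5039) → (210.0666,204.3356) → (5.0415,127.1164) → (70.0115,169.9762) → (80.0924,240.2911). Closed: final G1 returns to the first vertex.

**Shape 2** — `<path>` closed polygon, stroke `#008000` → score (S423, F1794). Machine vertices: (155.8997,153.8838) → (200.4708,8.5901) → (60.3617,122.0214) → (53.3720,97.1601) → (155.8997,153.8838). Closed: final G1 returns to the first vertex.

**Shape 3** — `<polygon>` closed polygon, stroke `#ff00ff` → engrave (S211, F3387). Machine vertices: (102.4379,271.0933) → (10.6530,34.5587) → (134.9798,158.4287) → (217.6427,168.2106) → (159.9811,86.6353) → (5.4531,157.7634) → (102.4379,271.0933). Closed: final G1 returns to the first vertex.

**Shape 4** — `<polygon>` regular polygon, stroke `#008000` → score (S423, F1794). Machine vertices: (158.4489,228.3460) → (184.7266,184.7301) → (160.0929,140.1650) → (109.1815,139.2158) → (82.9038,182.8317) → (107.5375,227.3968) → (158.4489,228.3460). Closed: final G1 returns to the first vertex.

**Shape 5** — `<polygon>` rectangle, stroke `#ff00ff` → engrave (S211, F3387). Machine vertices: (112.0033,205.7771) → (119.4167,205.7771) → (119.4167,179.5898) → (112.0033,179.5898) → (112.0033,205.7771). Closed: final G1 returns to the first vertex.

**Shape 6** — `<path>` line segment, stroke `#008000` → score (S423, F1794). Machine vertices: (78.6041,144.6493) → (100.2586,243.4684). Open path.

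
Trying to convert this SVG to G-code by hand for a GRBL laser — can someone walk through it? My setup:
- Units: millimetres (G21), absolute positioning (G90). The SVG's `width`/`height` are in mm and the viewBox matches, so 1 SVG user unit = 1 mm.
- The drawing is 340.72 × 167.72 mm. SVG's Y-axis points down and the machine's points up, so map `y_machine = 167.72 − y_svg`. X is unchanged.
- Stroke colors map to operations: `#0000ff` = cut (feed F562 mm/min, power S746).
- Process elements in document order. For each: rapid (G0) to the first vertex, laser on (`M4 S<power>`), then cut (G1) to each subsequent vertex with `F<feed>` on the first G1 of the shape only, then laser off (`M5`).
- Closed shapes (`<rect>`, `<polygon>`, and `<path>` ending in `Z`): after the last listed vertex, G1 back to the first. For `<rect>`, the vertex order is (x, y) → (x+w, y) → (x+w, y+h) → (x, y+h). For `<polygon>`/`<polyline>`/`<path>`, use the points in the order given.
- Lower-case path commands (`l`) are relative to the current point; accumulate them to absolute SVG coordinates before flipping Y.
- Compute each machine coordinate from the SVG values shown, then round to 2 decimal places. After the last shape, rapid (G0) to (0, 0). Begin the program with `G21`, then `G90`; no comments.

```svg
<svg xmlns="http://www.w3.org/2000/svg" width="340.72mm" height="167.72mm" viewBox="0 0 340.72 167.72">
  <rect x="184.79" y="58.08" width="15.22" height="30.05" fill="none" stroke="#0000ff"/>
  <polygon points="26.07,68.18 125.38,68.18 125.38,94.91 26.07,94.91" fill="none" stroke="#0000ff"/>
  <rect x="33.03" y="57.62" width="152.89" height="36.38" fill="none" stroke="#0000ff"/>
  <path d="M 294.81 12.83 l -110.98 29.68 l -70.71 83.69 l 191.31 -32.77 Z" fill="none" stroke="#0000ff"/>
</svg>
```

G21
G90
G0 X184.79 Y109.64
M4 S746
G1 X200.01 Y109.64 F562
G1 X200.01 Y79.59
G1 X184.79 Y79.59
G1 X184.79 Y109.64
M5
G0 X26.07 Y99.54
M4 S746
G1 X125.38 Y99.54 F562
G1 X125.38 Y72.81
G1 X26.07 Y72.81
G1 X26.07 Y99.54
M5
G0 X33.03 Y110.10
M4 S746
G1 X185.92 Y110.10 F562
G1 X185.92 Y73.72
G1 X33.03 Y73.72
G1 X33.03 Y110.10
M5
G0 X294.81 Y154.89
M4 S746
G1 X183.83 Y125.21 F562
G1 X113.12 Y41.52
G1 X304.43 Y74.29
G1 X294.81 Y154.89
M5
G0 X0.00 Y0.00

1 u = 1 mm; y_m = 167.72 − y.

[1] `<rect>` rectangle, #0000ff→cut S746 F562: (184.79,109.64) → (200.01,109.64) → (200.01,79.59) → (184.79,79.59) → (184.79,109.64) (closed)

[2] `<polygon>` rectangle, #0000ff→cut S746 F562: (26.07,99.54) → (125.38,99.54) → (125.38,72.81) → (26.07,72.81) → (26.07,99.54) (closed)

[3] `<rect>` rectangle, #0000ff→cut S746 F562: (33.03,110.10) → (185.92,110.10) → (185.92,73.72) → (33.03,73.72) → (33.03,110.10) (closed)

[4] `<path>` closed polygon, #0000ff→cut S746 F562: (294.81,154.89) → (183.83,125.21) → (113.12,41.52) → (304.43,74.29) → (294.81,154.89) (closed)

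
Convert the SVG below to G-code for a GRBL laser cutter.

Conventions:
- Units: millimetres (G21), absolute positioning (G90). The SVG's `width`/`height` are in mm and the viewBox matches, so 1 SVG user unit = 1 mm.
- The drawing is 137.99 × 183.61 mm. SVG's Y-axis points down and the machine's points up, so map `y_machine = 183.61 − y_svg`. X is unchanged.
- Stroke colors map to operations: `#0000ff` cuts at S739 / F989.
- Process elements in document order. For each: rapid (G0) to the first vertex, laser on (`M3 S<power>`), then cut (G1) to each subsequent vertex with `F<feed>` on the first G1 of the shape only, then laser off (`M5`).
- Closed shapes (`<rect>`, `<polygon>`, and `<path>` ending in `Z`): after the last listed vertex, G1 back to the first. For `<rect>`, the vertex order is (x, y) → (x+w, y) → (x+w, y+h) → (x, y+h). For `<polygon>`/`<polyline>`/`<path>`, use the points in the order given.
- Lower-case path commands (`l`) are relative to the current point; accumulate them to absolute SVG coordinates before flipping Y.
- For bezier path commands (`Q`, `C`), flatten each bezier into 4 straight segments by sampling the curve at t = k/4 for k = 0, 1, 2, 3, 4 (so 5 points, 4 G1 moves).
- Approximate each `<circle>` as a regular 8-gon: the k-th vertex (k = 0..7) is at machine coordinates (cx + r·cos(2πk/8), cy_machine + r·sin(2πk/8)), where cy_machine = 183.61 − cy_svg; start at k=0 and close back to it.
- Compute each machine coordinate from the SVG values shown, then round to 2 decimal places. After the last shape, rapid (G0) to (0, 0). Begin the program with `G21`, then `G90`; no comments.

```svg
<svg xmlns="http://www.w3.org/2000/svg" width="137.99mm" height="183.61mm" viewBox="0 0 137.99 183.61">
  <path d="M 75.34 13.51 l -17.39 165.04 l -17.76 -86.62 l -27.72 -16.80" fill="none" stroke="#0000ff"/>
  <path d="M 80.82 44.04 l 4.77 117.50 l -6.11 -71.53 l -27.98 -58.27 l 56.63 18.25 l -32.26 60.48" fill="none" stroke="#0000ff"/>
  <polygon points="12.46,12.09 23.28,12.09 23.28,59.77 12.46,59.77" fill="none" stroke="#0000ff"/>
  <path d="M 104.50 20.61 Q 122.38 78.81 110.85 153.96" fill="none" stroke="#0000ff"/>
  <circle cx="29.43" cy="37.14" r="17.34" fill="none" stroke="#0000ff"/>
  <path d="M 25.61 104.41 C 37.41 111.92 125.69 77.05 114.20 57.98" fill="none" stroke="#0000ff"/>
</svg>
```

G21
G90
G0 X75.34 Y170.10
M3 S739
G1 X57.95 Y5.06 F989
G1 X40.19 Y91.68
G1 X12.47 Y108.48
M5
G0 X80.82 Y139.57
M3 S739
G1 X85.59 Y22.07 F989
G1 X79.48 Y93.60
G1 X51.50 Y151.87
G1 X108.13 Y133.62
G1 X75.87 Y73.14
M5
G0 X12.46 Y171.52
M3 S739
G1 X23.28 Y171.52 F989
G1 X23.28 Y123.84
G1 X12.46 Y123.84
G1 X12.46 Y171.52
M5
G0 X104.50 Y163.00
M3 S739
G1 X111.60 Y132.84 F989
G1 X115.03 Y100.56
G1 X114.78 Y66.17
G1 X110.85 Y29.65
M5
G0 X46.77 Y146.47
M3 S739
G1 X41.69 Y158.73 F989
G1 X29.43 Y163.81
G1 X17.17 Y158.73
G1 X12.09 Y146.47
G1 X17.17 Y134.21
G1 X29.43 Y129.13
G1 X41.69 Y134.21
G1 X46.77 Y146.47
M5
G0 X25.61 Y79.20
M3 S739
G1 X46.05 Y80.60 F989
G1 X78.64 Y92.45
G1 X106.86 Y109.27
G1 X114.20 Y125.63
M5
G0 X0.00 Y0.00

Since the viewBox matches the mm dimensions, user units are millimetres directly. The only transform is the Y-flip y_m = 183.61 − y_svg.

Shape 1 is a open polyline drawn with `<path>`. Its stroke #0000ff means cut at S739, F989. After flipping Y the toolpath is (75.34,170.10) → (57.95,5.06) → (40.19,91.68) → (12.47,108.48).

Shape 2 is a open polyline drawn with `<path>`. Its stroke #0000ff means cut at S739, F989. After flipping Y the toolpath is (80.82,139.57) → (85.59,22.07) → (79.48,93.60) → (51.50,151.87) → (108.13,133.62) → (75.87,73.14).

Shape 3 is a rectangle drawn with `<polygon>`. Its stroke #0000ff means cut at S739, F989. After flipping Y the toolpath is (12.46,171.52) → (23.28,171.52) → (23.28,123.84) → (12.46,123.84) → (12.46,171.52), returning to the start.

Shape 4 is a quadratic bezier drawn with `<path>`. Its stroke #0000ff means cut at S739, F989. After flipping Y the toolpath is (104.50,163.00) → (111.60,132.84) → (115.03,100.56) → (114.78,66.17) → (110.85,29.65).

Shape 5 is a circle drawn with `<circle>`. Its stroke #0000ff means cut at S739, F989. After flipping Y the toolpath is (46.77,146.47) → (41.69,158.73) → (29.43,163.81) → (17.17,158.73) → (12.09,146.47) → (17.17,134.21) → (29.43,129.13) → (41.69,134.21) → (46.77,146.47), returning to the start.

Shape 6 is a cubic bezier drawn with `<path>`. Its stroke #0000ff means cut at S739, F989. After flipping Y the toolpath is (25.61,79.20) → (46.05,80.60) → (78.64,92.45) → (106.86,109.27) → (114.20,125.63).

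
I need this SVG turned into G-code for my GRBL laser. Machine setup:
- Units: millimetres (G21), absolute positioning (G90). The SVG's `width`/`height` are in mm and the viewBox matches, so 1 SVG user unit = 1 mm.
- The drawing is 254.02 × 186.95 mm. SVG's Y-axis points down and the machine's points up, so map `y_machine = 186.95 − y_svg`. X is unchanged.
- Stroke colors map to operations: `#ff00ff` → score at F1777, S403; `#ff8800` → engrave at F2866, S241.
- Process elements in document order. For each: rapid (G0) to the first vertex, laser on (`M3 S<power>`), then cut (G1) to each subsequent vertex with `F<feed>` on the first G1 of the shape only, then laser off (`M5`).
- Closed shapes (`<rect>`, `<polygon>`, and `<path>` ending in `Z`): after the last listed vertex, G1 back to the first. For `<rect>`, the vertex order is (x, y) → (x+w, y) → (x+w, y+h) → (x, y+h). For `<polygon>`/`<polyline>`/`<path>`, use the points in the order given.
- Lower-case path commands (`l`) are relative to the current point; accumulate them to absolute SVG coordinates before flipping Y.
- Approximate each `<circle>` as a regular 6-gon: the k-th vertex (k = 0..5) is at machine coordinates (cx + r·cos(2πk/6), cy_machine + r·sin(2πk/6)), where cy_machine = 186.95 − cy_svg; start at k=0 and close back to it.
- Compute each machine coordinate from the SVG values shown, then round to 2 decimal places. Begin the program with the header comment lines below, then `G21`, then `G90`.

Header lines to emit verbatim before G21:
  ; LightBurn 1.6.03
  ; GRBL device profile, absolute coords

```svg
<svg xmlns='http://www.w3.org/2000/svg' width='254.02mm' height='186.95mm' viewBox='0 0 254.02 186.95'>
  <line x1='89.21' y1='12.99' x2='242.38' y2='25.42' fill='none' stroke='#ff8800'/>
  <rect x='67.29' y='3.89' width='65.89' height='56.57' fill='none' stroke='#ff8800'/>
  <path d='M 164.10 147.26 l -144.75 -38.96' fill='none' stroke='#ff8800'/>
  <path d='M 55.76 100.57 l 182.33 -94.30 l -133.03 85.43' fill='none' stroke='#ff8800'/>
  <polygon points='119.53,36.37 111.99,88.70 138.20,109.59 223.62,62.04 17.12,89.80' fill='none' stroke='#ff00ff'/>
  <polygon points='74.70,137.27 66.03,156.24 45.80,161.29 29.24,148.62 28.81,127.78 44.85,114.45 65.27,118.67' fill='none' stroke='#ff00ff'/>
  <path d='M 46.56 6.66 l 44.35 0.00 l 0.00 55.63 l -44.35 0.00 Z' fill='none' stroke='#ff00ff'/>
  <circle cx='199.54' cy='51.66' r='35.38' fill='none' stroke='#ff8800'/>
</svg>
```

1 u = 1 mm; y_m = 186.95 − y.

[1] `<line>` line segment, #ff8800→engrave S241 F2866: (89.21,173.96) → (242.38,161.53)

[2] `<rect>` rectangle, #ff8800→engrave S241 F2866: (67.29,183.06) → (133.18,183.06) → (133.18,126.49) → (67.29,126.49) → (67.29,183.06) (closed)

[3] `<path>` line segment, #ff8800→engrave S241 F2866: (164.10,39.69) → (19.35,78.65)

[4] `<path>` open polyline, #ff8800→engrave S241 F2866: (55.76,86.38) → (238.09,180.68) → (105.06,95.25)

[5] `<polygon>` closed polygon, #ff00ff→score S403 F1777: (119.53,150.58) → (111.99,98.25) → (138.20,77.36) → (223.62,124.91) → (17.12,97.15) → (119.53,150.58) (closed)

[6] `<polygon>` regular polygon, #ff00ff→score S403 F1777: (74.70,49.68) → (66.03,30.71) → (45.80,25.66) → (29.24,38.33) → (28.81,59.17) → (44.85,72.50) → (65.27,68.28) → (74.70,49.68) (closed)

[7] `<path>` rectangle, #ff00ff→score S403 F1777: (46.56,180.29) → (90.91,180.29) → (90.91,124.66) → (46.56,124.66) → (46.56,180.29) (closed)

[8] `<circle>` circle, #ff8800→engrave S241 F2866: (234.92,135.29) → (217.23,165.93) → (181.85,165.93) → (164.16,135.29) → (181.85,104.65) → (217.23,104.65) → (234.92,135.29) (closed)

; LightBurn 1.6.03
; GRBL device profile, absolute coords
G21
G90
G0 X89.21 Y173.96
M3 S241
G1 X242.38 Y161.53 F2866
M5
G0 X67.29 Y183.06
M3 S241
G1 X133.18 Y183.06 F2866
G1 X133.18 Y126.49
G1 X67.29 Y126.49
G1 X67.29 Y183.06
M5
G0 X164.10 Y39.69
M3 S241
G1 X19.35 Y78.65 F2866
M5
G0 X55.76 Y86.38
M3 S241
G1 X238.09 Y180.68 F2866
G1 X105.06 Y95.25
M5
G0 X119.53 Y150.58
M3 S403
G1 X111.99 Y98.25 F1777
G1 X138.20 Y77.36
G1 X223.62 Y124.91
G1 X17.12 Y97.15
G1 X119.53 Y150.58
M5
G0 X74.70 Y49.68
M3 S403
G1 X66.03 Y30.71 F1777
G1 X45.80 Y25.66
G1 X29.24 Y38.33
G1 X28.81 Y59.17
G1 X44.85 Y72.50
G1 X65.27 Y68.28
G1 X74.70 Y49.68
M5
G0 X46.56 Y180.29
M3 S403
G1 X90.91 Y180.29 F1777
G1 X90.91 Y124.66
G1 X46.56 Y124.66
G1 X46.56 Y180.29
M5
G0 X234.92 Y135.29
M3 S241
G1 X217.23 Y165.93 F2866
G1 X181.85 Y165.93
G1 X164.16 Y135.29
G1 X181.85 Y104.65
G1 X217.23 Y104.65
G1 X234.92 Y135.29
M5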